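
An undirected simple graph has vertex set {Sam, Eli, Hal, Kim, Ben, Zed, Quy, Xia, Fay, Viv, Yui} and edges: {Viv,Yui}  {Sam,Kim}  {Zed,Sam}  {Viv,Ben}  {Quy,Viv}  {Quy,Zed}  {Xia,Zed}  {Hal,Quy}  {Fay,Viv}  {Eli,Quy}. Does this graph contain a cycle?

No

|V| = 11, |E| = 10, number of components = 1.
A forest on 11 vertices with 1 component has exactly 10 edges, which matches — so no cycle.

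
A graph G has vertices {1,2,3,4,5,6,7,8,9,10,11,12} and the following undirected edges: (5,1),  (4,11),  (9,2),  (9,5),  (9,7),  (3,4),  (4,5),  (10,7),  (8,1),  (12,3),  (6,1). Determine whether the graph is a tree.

The graph has 12 vertices and 11 edges.
Connected and |E| = |V| - 1, which characterizes a tree.

Yes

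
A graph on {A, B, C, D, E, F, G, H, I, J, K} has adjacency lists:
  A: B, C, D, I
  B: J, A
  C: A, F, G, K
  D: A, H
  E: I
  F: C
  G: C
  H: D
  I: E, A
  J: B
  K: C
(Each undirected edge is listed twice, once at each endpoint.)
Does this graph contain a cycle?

|V| = 11, |E| = 10, number of components = 1.
A forest on 11 vertices with 1 component has exactly 10 edges, which matches — so no cycle.

No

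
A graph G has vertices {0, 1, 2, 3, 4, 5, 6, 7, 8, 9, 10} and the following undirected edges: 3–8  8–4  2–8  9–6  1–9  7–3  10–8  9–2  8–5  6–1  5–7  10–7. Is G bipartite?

No

The cycle 1-6-9-1 has length 3, which is odd, so the graph is not bipartite.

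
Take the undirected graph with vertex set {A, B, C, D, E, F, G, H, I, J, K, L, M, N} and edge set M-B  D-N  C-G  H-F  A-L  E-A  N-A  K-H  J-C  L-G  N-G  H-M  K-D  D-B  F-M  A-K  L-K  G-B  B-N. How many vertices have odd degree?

6

Degrees: A:4, B:4, C:2, D:3, E:1, F:2, G:4, H:3, I:0, J:1, K:4, L:3, M:3, N:4
Odd-degree vertices: D, E, H, J, L, M.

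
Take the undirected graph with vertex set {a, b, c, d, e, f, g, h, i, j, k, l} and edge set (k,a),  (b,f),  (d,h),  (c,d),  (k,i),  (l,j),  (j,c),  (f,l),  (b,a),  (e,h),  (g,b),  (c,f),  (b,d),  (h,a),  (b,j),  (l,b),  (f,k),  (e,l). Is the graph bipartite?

No

f-b-l-f is an odd cycle (length 3), and a bipartite graph can contain only even cycles.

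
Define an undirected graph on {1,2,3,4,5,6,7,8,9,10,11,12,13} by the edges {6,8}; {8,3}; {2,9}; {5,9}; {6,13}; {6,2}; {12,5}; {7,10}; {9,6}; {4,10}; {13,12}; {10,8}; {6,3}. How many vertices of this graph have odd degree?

6

Degrees: 1:0, 2:2, 3:2, 4:1, 5:2, 6:5, 7:1, 8:3, 9:3, 10:3, 11:0, 12:2, 13:2
Odd-degree vertices: 4, 6, 7, 8, 9, 10.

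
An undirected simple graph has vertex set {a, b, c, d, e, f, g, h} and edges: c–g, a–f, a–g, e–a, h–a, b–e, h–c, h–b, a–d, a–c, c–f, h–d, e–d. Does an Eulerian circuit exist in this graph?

Degrees: a:6, b:2, c:4, d:3, e:3, f:2, g:2, h:4
Vertices with odd degree: d, e. An Eulerian circuit requires all degrees even.

No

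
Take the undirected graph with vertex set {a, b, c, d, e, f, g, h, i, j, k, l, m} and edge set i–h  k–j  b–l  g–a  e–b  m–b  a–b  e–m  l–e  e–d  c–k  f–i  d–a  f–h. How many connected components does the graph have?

Component: {c, j, k}
Component: {f, h, i}
Component: {a, b, d, e, g, l, m}

3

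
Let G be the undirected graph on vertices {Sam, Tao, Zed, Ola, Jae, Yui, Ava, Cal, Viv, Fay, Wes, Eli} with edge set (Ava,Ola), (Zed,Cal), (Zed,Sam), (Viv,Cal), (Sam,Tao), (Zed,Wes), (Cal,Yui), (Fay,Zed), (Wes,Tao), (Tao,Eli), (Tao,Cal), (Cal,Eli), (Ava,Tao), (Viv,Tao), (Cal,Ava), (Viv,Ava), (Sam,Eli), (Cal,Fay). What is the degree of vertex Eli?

3

Neighbors of Eli: Sam, Tao, Cal.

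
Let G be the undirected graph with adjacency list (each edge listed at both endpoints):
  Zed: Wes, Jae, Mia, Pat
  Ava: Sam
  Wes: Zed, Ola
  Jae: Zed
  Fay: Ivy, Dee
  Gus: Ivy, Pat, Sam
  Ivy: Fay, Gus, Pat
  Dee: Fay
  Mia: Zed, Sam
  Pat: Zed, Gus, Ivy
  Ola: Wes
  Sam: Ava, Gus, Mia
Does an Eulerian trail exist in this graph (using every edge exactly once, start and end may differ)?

Degrees: Zed:4, Ava:1, Wes:2, Jae:1, Fay:2, Gus:3, Ivy:3, Dee:1, Mia:2, Pat:3, Ola:1, Sam:3
Odd-degree vertices: Ava, Jae, Gus, Ivy, Dee, Pat, Ola, Sam (8 total).
An Eulerian trail requires 0 or 2 odd-degree vertices; here there are 8.

No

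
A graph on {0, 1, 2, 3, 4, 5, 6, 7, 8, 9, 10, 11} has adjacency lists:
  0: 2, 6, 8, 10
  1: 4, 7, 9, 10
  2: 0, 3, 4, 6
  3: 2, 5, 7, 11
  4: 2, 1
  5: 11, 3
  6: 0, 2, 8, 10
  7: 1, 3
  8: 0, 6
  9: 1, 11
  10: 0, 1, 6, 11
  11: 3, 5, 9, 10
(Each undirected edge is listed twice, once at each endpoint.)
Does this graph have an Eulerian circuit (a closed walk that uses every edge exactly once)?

Degrees: 0:4, 1:4, 2:4, 3:4, 4:2, 5:2, 6:4, 7:2, 8:2, 9:2, 10:4, 11:4
Every vertex has even degree and the edges form a single connected piece, so an Eulerian circuit exists.

Yes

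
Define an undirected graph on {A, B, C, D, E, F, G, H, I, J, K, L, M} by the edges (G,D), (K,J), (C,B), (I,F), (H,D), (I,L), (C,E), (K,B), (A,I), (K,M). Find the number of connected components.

Component: {D, G, H}
Component: {A, F, I, L}
Component: {B, C, E, J, K, M}

3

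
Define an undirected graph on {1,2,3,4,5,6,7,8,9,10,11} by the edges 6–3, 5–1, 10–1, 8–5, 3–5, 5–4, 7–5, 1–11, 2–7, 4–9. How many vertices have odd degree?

Degrees: 1:3, 2:1, 3:2, 4:2, 5:5, 6:1, 7:2, 8:1, 9:1, 10:1, 11:1
Odd-degree vertices: 1, 2, 5, 6, 8, 9, 10, 11.

8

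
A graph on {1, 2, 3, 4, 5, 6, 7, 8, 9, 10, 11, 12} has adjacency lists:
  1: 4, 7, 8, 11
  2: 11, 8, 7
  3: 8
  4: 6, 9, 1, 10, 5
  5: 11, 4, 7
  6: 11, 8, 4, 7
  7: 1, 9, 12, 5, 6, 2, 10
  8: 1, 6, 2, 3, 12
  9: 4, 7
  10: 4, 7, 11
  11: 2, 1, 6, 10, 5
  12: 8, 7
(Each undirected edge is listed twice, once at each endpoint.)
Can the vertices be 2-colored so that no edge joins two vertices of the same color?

Yes

Partition the vertices as {4, 7, 8, 11} vs {1, 2, 3, 5, 6, 9, 10, 12}. Each listed edge has one endpoint in each part, so the graph is bipartite.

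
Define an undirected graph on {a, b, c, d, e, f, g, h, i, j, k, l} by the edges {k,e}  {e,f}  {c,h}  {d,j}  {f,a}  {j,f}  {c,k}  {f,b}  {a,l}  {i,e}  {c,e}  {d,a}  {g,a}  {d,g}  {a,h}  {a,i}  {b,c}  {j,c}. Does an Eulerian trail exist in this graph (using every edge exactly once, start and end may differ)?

No

Degrees: a:6, b:2, c:5, d:3, e:4, f:4, g:2, h:2, i:2, j:3, k:2, l:1
Odd-degree vertices: c, d, j, l (4 total).
An Eulerian trail requires 0 or 2 odd-degree vertices; here there are 4.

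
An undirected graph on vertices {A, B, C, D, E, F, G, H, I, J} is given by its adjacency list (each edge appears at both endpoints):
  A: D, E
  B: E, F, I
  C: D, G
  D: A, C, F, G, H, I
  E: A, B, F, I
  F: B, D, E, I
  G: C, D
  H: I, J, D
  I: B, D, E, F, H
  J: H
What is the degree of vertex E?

4

Neighbors of E: A, B, F, I.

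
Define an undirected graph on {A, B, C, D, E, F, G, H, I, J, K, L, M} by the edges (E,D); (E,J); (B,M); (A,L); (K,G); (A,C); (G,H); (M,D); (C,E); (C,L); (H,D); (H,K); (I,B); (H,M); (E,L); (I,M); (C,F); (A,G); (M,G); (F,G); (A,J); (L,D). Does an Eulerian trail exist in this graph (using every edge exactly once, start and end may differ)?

Yes

Degrees: A:4, B:2, C:4, D:4, E:4, F:2, G:5, H:4, I:2, J:2, K:2, L:4, M:5
Odd-degree vertices: G, M (2 total).
The non-isolated vertices are connected and exactly 2 have odd degree, so an Eulerian trail exists (from G to M).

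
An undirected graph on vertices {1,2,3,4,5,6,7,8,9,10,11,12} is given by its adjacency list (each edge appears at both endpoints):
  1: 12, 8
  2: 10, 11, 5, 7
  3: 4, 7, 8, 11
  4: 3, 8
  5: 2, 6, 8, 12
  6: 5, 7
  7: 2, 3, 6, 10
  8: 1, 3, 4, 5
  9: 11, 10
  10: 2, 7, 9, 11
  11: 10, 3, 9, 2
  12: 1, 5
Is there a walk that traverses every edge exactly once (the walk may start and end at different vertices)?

Yes

Degrees: 1:2, 2:4, 3:4, 4:2, 5:4, 6:2, 7:4, 8:4, 9:2, 10:4, 11:4, 12:2
Odd-degree vertices: none (0 total).
With 0 odd-degree vertices and all edges in one connected piece, an Eulerian trail exists.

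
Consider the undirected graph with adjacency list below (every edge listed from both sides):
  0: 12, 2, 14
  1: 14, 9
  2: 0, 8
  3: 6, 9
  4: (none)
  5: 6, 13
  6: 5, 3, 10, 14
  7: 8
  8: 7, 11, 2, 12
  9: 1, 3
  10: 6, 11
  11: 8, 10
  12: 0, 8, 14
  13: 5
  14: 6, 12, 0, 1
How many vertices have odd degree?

Degrees: 0:3, 1:2, 2:2, 3:2, 4:0, 5:2, 6:4, 7:1, 8:4, 9:2, 10:2, 11:2, 12:3, 13:1, 14:4
Odd-degree vertices: 0, 7, 12, 13.

4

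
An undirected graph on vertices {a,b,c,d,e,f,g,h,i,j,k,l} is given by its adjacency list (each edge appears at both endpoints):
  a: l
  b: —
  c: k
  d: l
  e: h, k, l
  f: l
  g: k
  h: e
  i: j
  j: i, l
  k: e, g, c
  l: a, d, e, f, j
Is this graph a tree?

|V| = 12, |E| = 10.
It splits into 2 components, so it cannot be a tree.

No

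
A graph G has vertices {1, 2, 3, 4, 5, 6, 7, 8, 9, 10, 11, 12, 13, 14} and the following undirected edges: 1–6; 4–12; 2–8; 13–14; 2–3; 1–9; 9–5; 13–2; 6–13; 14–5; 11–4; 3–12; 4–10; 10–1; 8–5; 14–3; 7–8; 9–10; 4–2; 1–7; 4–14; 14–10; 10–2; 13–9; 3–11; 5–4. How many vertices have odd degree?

4

Degrees: 1:4, 2:5, 3:4, 4:6, 5:4, 6:2, 7:2, 8:3, 9:4, 10:5, 11:2, 12:2, 13:4, 14:5
Odd-degree vertices: 2, 8, 10, 14.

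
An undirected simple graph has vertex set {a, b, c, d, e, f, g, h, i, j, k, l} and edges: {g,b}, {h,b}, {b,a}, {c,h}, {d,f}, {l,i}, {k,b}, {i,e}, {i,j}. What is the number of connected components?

Component: {d, f}
Component: {e, i, j, l}
Component: {a, b, c, g, h, k}

3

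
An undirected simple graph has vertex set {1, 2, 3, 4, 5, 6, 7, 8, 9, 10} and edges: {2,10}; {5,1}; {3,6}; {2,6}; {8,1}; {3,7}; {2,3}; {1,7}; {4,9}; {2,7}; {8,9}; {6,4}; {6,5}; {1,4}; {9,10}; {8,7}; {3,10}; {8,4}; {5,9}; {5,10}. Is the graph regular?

Degrees: 1:4, 2:4, 3:4, 4:4, 5:4, 6:4, 7:4, 8:4, 9:4, 10:4
Every vertex has degree 4, so the graph is 4-regular.

Yes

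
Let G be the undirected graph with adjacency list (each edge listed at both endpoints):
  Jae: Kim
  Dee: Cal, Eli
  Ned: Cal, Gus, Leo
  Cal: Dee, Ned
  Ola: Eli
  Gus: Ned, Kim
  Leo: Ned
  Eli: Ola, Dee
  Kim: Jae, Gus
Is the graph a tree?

|V| = 9, |E| = 8.
Connected and |E| = |V| - 1, which characterizes a tree.

Yes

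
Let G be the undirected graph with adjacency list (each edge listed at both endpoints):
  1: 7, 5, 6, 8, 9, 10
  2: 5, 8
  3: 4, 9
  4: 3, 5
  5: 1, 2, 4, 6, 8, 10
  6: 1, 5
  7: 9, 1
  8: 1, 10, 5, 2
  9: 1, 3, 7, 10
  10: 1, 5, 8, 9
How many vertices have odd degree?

Degrees: 1:6, 2:2, 3:2, 4:2, 5:6, 6:2, 7:2, 8:4, 9:4, 10:4
Odd-degree vertices: none.

0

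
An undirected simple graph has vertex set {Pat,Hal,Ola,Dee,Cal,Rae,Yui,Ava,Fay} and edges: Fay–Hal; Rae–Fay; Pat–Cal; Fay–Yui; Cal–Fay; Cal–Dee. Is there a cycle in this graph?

No

|V| = 9, |E| = 6, number of components = 3.
Since 6 = 9 - 3, the graph is a forest and contains no cycle.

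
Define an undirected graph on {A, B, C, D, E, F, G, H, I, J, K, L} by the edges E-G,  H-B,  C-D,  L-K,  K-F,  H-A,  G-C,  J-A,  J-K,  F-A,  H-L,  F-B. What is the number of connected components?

Component: {I}
Component: {C, D, E, G}
Component: {A, B, F, H, J, K, L}

3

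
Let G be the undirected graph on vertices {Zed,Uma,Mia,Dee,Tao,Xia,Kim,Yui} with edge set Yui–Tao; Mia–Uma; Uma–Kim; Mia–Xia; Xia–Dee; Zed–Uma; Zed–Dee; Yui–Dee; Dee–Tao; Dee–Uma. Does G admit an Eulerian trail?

Yes

Degrees: Zed:2, Uma:4, Mia:2, Dee:5, Tao:2, Xia:2, Kim:1, Yui:2
Odd-degree vertices: Dee, Kim (2 total).
The non-isolated vertices are connected and exactly 2 have odd degree, so an Eulerian trail exists (from Dee to Kim).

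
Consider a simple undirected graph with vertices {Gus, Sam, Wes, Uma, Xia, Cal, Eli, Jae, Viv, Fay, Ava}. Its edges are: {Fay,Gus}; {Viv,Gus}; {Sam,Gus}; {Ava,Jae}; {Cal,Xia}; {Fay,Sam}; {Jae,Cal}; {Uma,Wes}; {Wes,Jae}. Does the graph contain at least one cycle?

Yes

|V| = 11, |E| = 9, number of components = 3.
One cycle is Gus-Sam-Fay-Gus.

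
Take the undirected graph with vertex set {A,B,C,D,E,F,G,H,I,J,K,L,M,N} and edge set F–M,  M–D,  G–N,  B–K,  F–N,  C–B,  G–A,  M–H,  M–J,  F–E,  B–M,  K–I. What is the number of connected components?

2

Component: {L}
Component: {A, B, C, D, E, F, G, H, I, J, K, M, N}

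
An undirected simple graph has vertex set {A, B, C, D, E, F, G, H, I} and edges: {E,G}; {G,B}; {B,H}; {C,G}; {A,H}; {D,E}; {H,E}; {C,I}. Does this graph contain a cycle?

Yes

|V| = 9, |E| = 8, number of components = 2.
One cycle is H-B-G-E-H.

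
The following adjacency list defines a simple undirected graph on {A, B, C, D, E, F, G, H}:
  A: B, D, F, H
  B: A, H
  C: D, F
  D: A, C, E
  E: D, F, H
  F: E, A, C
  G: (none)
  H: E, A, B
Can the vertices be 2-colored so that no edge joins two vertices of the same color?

A-B-H-A is an odd cycle (length 3), and a bipartite graph can contain only even cycles.

No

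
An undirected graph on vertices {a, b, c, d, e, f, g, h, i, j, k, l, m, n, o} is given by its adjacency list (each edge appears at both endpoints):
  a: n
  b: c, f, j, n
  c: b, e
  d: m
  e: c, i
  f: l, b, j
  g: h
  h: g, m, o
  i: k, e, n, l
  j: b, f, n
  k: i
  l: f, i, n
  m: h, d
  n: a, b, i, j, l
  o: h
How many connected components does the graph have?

Component: {d, g, h, m, o}
Component: {a, b, c, e, f, i, j, k, l, n}

2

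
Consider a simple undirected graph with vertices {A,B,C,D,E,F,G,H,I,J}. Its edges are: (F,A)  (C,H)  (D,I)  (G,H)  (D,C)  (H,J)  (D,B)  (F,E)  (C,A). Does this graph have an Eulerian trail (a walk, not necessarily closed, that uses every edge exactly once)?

No

Degrees: A:2, B:1, C:3, D:3, E:1, F:2, G:1, H:3, I:1, J:1
Odd-degree vertices: B, C, D, E, G, H, I, J (8 total).
With 8 odd-degree vertices (more than two), no single trail can use every edge.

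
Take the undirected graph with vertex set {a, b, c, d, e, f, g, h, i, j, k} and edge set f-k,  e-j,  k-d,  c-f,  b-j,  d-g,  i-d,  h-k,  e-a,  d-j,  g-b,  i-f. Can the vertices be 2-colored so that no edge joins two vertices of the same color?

A valid 2-coloring puts {b, d, e, f, h} on one side and {a, c, g, i, j, k} on the other; every edge crosses between the two sides.

Yes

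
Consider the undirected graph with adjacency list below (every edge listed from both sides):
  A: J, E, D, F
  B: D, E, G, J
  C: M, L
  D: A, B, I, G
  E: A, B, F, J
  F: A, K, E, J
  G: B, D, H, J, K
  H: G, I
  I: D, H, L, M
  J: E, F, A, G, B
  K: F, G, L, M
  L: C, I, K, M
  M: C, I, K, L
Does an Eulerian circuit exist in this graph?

Degrees: A:4, B:4, C:2, D:4, E:4, F:4, G:5, H:2, I:4, J:5, K:4, L:4, M:4
G, J have odd degree; an Eulerian circuit needs every degree to be even, so none exists.

No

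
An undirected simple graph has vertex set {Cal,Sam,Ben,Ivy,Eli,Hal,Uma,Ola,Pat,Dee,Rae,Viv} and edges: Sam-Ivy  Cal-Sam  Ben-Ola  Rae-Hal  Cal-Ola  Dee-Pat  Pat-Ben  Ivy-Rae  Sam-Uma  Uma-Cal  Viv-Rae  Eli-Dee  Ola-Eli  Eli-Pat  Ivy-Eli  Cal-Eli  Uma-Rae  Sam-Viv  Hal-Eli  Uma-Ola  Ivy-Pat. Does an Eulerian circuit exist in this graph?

Degrees: Cal:4, Sam:4, Ben:2, Ivy:4, Eli:6, Hal:2, Uma:4, Ola:4, Pat:4, Dee:2, Rae:4, Viv:2
All degrees are even and the non-isolated vertices are connected — an Eulerian circuit exists.

Yes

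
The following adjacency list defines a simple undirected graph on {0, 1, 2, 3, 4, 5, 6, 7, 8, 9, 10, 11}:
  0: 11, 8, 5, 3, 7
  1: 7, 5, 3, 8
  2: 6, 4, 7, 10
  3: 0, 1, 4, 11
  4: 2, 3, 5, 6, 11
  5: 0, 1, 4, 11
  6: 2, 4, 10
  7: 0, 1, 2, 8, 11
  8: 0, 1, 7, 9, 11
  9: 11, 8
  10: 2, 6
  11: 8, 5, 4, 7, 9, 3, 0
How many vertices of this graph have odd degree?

Degrees: 0:5, 1:4, 2:4, 3:4, 4:5, 5:4, 6:3, 7:5, 8:5, 9:2, 10:2, 11:7
Odd-degree vertices: 0, 4, 6, 7, 8, 11.

6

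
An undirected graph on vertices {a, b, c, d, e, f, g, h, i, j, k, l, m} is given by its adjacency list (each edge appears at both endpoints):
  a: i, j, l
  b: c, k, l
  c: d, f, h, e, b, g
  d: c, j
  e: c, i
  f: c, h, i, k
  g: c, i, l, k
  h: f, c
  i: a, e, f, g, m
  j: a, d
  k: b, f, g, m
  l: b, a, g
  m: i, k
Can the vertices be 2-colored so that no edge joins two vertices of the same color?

No

f-h-c-f is an odd cycle (length 3), and a bipartite graph can contain only even cycles.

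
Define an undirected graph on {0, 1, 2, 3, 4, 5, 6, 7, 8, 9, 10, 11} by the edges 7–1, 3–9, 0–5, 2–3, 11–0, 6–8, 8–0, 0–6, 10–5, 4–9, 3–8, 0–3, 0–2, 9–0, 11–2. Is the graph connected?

Component: {1, 7}
Component: {0, 2, 3, 4, 5, 6, 8, 9, 10, 11}
No edge joins these 2 groups, so the graph is disconnected.

No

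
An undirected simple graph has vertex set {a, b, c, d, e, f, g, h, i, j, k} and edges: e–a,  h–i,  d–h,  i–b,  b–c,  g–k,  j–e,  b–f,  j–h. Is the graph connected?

No

Component: {g, k}
Component: {a, b, c, d, e, f, h, i, j}
No edge joins these 2 groups, so the graph is disconnected.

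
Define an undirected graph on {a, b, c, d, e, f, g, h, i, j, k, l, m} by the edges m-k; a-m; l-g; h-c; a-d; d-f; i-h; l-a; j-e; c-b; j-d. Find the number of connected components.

2

Component: {b, c, h, i}
Component: {a, d, e, f, g, j, k, l, m}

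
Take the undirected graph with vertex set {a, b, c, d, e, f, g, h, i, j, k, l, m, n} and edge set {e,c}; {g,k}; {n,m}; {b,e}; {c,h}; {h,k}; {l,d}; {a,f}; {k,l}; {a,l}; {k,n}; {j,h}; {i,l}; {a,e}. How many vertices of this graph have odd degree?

Degrees: a:3, b:1, c:2, d:1, e:3, f:1, g:1, h:3, i:1, j:1, k:4, l:4, m:1, n:2
Odd-degree vertices: a, b, d, e, f, g, h, i, j, m.

10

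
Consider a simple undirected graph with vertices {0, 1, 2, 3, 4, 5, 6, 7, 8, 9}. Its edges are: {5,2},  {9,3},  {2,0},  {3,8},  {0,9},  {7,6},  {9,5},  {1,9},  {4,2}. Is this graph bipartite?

Partition the vertices as {2, 7, 8, 9} vs {0, 1, 3, 4, 5, 6}. Each listed edge has one endpoint in each part, so the graph is bipartite.

Yes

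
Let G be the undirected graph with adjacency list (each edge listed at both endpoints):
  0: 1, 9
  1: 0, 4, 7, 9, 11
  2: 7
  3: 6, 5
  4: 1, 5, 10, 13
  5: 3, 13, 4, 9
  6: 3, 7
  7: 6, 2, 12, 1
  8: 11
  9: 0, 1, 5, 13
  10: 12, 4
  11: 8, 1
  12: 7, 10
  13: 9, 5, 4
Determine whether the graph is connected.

A breadth-first search from 0 visits 0, 1, 9, 4, 7, 11, 5, 13, 10, 2, 12, 6, 8, 3 — all 14 vertices — so the graph is connected.

Yes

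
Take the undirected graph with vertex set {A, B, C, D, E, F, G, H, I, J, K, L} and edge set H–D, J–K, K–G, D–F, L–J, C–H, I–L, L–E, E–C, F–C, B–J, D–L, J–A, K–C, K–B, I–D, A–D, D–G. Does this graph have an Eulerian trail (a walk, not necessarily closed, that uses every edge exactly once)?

Yes

Degrees: A:2, B:2, C:4, D:6, E:2, F:2, G:2, H:2, I:2, J:4, K:4, L:4
Odd-degree vertices: none (0 total).
The non-isolated vertices are connected and exactly 0 have odd degree, so an Eulerian trail exists.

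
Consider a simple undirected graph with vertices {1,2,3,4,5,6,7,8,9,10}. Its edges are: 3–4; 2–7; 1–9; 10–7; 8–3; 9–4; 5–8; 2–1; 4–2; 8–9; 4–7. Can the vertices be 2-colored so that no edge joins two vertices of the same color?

The cycle 2-4-7-2 has length 3, which is odd, so the graph is not bipartite.

No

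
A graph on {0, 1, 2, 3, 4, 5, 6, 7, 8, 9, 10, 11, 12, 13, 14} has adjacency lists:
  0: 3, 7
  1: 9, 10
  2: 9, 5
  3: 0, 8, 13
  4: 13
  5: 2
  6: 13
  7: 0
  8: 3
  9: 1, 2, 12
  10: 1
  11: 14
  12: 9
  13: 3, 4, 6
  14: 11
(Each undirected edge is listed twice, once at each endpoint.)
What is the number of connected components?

Component: {11, 14}
Component: {1, 2, 5, 9, 10, 12}
Component: {0, 3, 4, 6, 7, 8, 13}

3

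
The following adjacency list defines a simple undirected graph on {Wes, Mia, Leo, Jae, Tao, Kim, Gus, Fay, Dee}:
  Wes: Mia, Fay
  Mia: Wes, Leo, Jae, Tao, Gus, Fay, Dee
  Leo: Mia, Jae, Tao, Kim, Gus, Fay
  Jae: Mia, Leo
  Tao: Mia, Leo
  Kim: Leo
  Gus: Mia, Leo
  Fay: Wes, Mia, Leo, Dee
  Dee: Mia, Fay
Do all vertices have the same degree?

No

Degrees: Wes:2, Mia:7, Leo:6, Jae:2, Tao:2, Kim:1, Gus:2, Fay:4, Dee:2
Degrees are not all equal (e.g. deg(Kim)=1 but deg(Mia)=7); not regular.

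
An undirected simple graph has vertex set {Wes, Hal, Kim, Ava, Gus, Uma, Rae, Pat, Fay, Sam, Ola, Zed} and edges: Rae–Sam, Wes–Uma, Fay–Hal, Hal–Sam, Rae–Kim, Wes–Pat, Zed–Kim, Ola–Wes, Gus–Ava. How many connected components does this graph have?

Component: {Ava, Gus}
Component: {Wes, Uma, Pat, Ola}
Component: {Hal, Kim, Rae, Fay, Sam, Zed}

3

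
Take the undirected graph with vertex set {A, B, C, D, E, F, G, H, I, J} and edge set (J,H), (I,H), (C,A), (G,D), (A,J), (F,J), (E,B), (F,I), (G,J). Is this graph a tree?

The graph has 10 vertices and 9 edges.
It is not connected, so it is not a tree.

No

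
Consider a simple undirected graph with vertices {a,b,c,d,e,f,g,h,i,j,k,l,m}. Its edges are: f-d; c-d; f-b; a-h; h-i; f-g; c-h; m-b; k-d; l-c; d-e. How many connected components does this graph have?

2

Component: {j}
Component: {a, b, c, d, e, f, g, h, i, k, l, m}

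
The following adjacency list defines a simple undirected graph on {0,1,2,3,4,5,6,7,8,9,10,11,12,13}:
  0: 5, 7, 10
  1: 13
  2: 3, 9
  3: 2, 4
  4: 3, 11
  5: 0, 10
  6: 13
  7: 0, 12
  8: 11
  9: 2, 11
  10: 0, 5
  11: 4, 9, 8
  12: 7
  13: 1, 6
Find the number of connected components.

3

Component: {1, 6, 13}
Component: {0, 5, 7, 10, 12}
Component: {2, 3, 4, 8, 9, 11}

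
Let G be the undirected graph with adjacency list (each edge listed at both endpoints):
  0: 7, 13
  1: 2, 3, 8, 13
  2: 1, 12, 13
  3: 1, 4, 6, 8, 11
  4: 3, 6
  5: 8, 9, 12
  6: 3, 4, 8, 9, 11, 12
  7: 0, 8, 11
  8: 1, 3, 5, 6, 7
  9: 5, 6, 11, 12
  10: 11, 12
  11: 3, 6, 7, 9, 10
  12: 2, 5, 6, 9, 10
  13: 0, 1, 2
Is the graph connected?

Yes

Starting from 0 and exploring outward reaches every vertex (0, 13, 7, 2, 1, 8, 11, 12, 3, 6, 5, 9, 10, 4); the graph is connected.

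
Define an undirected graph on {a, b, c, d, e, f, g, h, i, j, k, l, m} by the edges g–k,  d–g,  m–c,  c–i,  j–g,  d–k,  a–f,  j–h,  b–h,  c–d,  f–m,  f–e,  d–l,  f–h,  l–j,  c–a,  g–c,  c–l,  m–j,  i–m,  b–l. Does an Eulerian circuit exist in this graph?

Degrees: a:2, b:2, c:6, d:4, e:1, f:4, g:4, h:3, i:2, j:4, k:2, l:4, m:4
e, h have odd degree; an Eulerian circuit needs every degree to be even, so none exists.

No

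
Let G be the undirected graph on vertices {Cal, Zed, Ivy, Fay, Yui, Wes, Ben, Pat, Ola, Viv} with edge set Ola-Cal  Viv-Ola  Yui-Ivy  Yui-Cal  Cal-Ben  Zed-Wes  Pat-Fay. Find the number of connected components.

Component: {Zed, Wes}
Component: {Fay, Pat}
Component: {Cal, Ivy, Yui, Ben, Ola, Viv}

3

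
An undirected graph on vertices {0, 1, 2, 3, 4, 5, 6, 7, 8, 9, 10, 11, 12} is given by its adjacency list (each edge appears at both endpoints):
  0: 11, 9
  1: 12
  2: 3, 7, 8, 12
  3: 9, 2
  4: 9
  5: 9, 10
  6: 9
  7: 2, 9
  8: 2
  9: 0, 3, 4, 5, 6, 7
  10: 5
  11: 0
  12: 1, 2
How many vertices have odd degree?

Degrees: 0:2, 1:1, 2:4, 3:2, 4:1, 5:2, 6:1, 7:2, 8:1, 9:6, 10:1, 11:1, 12:2
Odd-degree vertices: 1, 4, 6, 8, 10, 11.

6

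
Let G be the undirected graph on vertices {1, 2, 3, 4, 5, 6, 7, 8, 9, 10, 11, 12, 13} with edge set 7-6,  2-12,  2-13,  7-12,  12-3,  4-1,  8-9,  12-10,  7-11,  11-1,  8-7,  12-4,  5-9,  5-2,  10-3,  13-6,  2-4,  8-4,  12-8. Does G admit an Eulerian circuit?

Yes

Degrees: 1:2, 2:4, 3:2, 4:4, 5:2, 6:2, 7:4, 8:4, 9:2, 10:2, 11:2, 12:6, 13:2
Every vertex has even degree and the edges form a single connected piece, so an Eulerian circuit exists.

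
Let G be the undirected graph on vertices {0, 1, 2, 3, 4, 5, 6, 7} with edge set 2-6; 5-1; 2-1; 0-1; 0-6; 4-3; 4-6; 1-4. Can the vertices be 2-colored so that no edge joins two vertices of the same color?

Color {1, 3, 6, 7} black and {0, 2, 4, 5} white. No edge joins two same-colored vertices, so the graph is bipartite.

Yes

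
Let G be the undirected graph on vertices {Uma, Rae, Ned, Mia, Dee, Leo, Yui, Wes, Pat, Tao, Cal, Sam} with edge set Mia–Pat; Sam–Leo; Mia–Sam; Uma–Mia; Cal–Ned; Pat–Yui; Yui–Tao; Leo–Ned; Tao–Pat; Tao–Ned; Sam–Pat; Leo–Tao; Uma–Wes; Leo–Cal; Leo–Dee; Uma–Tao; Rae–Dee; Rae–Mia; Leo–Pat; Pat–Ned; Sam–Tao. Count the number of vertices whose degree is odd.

Degrees: Uma:3, Rae:2, Ned:4, Mia:4, Dee:2, Leo:6, Yui:2, Wes:1, Pat:6, Tao:6, Cal:2, Sam:4
Odd-degree vertices: Uma, Wes.

2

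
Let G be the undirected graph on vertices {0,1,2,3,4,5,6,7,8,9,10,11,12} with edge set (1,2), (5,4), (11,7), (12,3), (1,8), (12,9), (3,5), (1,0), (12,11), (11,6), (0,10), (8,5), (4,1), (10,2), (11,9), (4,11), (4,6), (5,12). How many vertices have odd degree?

2

Degrees: 0:2, 1:4, 2:2, 3:2, 4:4, 5:4, 6:2, 7:1, 8:2, 9:2, 10:2, 11:5, 12:4
Odd-degree vertices: 7, 11.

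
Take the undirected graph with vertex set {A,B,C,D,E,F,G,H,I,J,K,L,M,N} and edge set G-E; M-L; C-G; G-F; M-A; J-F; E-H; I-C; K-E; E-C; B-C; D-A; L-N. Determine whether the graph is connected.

Component: {A, D, L, M, N}
Component: {B, C, E, F, G, H, I, J, K}
No edge joins these 2 groups, so the graph is disconnected.

No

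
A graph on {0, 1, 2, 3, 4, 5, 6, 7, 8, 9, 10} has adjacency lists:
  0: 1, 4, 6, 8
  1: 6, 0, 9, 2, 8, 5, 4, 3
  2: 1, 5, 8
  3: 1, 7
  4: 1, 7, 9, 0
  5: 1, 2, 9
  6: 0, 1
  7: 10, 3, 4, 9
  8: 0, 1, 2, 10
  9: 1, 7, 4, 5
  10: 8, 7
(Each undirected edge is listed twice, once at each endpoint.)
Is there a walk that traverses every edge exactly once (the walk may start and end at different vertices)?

Yes

Degrees: 0:4, 1:8, 2:3, 3:2, 4:4, 5:3, 6:2, 7:4, 8:4, 9:4, 10:2
Odd-degree vertices: 2, 5 (2 total).
With 2 odd-degree vertices and all edges in one connected piece, an Eulerian trail exists (from 2 to 5).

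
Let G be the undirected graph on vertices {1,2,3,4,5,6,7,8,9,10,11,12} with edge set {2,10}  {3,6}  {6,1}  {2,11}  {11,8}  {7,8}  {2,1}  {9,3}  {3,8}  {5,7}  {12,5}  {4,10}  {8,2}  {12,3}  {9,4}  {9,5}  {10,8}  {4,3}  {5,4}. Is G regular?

No

Degrees: 1:2, 2:4, 3:5, 4:4, 5:4, 6:2, 7:2, 8:5, 9:3, 10:3, 11:2, 12:2
Vertex 1 has degree 2 while 3 has degree 5, so the graph is not regular.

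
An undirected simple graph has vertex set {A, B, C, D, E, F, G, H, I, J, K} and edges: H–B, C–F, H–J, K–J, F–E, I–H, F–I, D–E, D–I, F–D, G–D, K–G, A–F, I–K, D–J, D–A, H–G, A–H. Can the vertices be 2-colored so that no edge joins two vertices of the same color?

No

I-F-D-I is an odd cycle (length 3), and a bipartite graph can contain only even cycles.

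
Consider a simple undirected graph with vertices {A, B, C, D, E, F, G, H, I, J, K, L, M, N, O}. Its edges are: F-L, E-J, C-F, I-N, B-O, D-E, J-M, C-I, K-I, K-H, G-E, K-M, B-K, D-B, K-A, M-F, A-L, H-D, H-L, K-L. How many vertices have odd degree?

Degrees: A:2, B:3, C:2, D:3, E:3, F:3, G:1, H:3, I:3, J:2, K:6, L:4, M:3, N:1, O:1
Odd-degree vertices: B, D, E, F, G, H, I, M, N, O.

10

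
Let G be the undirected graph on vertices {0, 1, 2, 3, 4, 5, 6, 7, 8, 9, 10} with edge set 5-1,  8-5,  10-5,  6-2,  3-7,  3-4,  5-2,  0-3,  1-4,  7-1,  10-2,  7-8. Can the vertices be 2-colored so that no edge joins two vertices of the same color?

5-2-10-5 is an odd cycle (length 3), and a bipartite graph can contain only even cycles.

No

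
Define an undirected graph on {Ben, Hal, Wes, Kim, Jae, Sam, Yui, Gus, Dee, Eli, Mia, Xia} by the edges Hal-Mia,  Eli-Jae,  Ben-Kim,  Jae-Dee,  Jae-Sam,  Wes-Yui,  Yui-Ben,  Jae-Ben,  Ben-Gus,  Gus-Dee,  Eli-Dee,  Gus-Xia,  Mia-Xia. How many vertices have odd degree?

6

Degrees: Ben:4, Hal:1, Wes:1, Kim:1, Jae:4, Sam:1, Yui:2, Gus:3, Dee:3, Eli:2, Mia:2, Xia:2
Odd-degree vertices: Hal, Wes, Kim, Sam, Gus, Dee.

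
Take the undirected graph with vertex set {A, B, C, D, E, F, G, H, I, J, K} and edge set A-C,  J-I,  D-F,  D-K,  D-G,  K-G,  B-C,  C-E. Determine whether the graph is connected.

No

Component: {H}
Component: {I, J}
Component: {A, B, C, E}
Component: {D, F, G, K}
There are 4 separate components, so the graph is not connected.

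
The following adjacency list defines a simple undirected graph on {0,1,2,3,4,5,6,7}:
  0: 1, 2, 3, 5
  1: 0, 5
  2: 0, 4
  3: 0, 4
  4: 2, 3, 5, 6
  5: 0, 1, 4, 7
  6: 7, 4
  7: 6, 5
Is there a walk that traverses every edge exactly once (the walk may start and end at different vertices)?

Degrees: 0:4, 1:2, 2:2, 3:2, 4:4, 5:4, 6:2, 7:2
Odd-degree vertices: none (0 total).
The non-isolated vertices are connected and exactly 0 have odd degree, so an Eulerian trail exists.

Yes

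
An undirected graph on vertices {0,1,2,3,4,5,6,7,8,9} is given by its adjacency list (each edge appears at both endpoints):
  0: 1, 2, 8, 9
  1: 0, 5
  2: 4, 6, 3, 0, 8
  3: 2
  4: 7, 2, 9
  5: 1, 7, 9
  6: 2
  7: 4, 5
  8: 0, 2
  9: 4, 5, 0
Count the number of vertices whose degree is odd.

Degrees: 0:4, 1:2, 2:5, 3:1, 4:3, 5:3, 6:1, 7:2, 8:2, 9:3
Odd-degree vertices: 2, 3, 4, 5, 6, 9.

6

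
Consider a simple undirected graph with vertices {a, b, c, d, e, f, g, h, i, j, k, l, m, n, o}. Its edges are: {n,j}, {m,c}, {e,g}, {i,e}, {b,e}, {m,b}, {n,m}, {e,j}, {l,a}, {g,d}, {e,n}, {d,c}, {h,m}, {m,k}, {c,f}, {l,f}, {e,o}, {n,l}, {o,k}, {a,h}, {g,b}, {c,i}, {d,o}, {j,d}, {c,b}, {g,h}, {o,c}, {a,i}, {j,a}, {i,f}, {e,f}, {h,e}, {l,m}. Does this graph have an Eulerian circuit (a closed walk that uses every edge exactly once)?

Degrees: a:4, b:4, c:6, d:4, e:8, f:4, g:4, h:4, i:4, j:4, k:2, l:4, m:6, n:4, o:4
All degrees are even and the non-isolated vertices are connected — an Eulerian circuit exists.

Yes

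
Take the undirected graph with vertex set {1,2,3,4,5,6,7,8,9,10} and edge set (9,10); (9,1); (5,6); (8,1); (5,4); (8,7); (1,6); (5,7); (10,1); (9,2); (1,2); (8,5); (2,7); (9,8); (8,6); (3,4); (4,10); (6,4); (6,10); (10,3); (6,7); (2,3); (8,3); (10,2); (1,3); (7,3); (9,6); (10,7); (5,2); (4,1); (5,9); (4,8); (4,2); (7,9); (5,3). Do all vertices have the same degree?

Yes

Degrees: 1:7, 2:7, 3:7, 4:7, 5:7, 6:7, 7:7, 8:7, 9:7, 10:7
All degrees equal 7; the graph is regular.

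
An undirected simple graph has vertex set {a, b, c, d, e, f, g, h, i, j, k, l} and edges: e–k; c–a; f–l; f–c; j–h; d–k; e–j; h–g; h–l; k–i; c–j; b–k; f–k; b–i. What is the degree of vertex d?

Neighbors of d: k.

1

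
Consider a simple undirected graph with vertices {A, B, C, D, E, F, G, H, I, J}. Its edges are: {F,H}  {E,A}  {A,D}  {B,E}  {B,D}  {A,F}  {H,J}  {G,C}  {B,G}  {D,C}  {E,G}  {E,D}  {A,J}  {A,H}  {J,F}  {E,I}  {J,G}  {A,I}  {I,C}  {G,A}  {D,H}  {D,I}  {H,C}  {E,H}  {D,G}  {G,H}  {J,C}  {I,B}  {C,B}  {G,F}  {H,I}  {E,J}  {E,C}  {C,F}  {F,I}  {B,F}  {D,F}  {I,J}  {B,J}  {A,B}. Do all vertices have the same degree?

Yes

Degrees: A:8, B:8, C:8, D:8, E:8, F:8, G:8, H:8, I:8, J:8
All degrees equal 8; the graph is regular.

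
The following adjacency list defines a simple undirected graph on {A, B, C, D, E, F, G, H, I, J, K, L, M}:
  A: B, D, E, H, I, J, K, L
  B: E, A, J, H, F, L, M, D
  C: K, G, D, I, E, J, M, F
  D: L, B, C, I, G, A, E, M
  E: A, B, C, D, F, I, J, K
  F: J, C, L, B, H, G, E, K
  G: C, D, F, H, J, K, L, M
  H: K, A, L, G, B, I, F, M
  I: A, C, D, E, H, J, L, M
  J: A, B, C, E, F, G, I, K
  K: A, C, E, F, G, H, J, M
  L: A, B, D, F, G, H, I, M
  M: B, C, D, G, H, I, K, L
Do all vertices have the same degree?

Degrees: A:8, B:8, C:8, D:8, E:8, F:8, G:8, H:8, I:8, J:8, K:8, L:8, M:8
Every vertex has degree 8, so the graph is 8-regular.

Yes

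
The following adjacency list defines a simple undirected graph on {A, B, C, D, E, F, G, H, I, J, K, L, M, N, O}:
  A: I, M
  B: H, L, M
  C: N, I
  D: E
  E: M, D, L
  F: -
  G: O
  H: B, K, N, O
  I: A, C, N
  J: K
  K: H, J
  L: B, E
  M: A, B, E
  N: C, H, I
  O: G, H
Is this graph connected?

Component: {F}
Component: {A, B, C, D, E, G, H, I, J, K, L, M, N, O}
No edge joins these 2 groups, so the graph is disconnected.

No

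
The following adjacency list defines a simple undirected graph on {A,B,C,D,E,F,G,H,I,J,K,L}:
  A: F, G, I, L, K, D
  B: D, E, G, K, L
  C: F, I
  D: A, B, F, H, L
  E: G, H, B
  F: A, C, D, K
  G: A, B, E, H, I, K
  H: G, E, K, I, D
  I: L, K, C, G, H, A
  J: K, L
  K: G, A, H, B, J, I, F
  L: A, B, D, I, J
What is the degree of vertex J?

Neighbors of J: K, L.

2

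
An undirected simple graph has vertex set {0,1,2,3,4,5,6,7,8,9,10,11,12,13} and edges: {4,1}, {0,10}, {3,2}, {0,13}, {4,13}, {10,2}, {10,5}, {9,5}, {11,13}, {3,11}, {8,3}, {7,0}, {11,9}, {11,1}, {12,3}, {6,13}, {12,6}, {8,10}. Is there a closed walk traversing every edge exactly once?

Degrees: 0:3, 1:2, 2:2, 3:4, 4:2, 5:2, 6:2, 7:1, 8:2, 9:2, 10:4, 11:4, 12:2, 13:4
0, 7 have odd degree; an Eulerian circuit needs every degree to be even, so none exists.

No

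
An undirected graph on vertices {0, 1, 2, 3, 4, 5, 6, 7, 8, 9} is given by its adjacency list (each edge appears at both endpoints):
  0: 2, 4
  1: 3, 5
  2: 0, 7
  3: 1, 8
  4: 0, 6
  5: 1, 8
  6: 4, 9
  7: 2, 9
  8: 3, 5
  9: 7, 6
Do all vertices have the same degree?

Yes

Degrees: 0:2, 1:2, 2:2, 3:2, 4:2, 5:2, 6:2, 7:2, 8:2, 9:2
Every vertex has degree 2, so the graph is 2-regular.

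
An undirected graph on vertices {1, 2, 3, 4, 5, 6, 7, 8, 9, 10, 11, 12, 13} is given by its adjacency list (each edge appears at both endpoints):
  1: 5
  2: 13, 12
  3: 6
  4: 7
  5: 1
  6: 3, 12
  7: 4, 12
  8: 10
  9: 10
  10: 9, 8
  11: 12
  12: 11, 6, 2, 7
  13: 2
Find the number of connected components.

Component: {1, 5}
Component: {8, 9, 10}
Component: {2, 3, 4, 6, 7, 11, 12, 13}

3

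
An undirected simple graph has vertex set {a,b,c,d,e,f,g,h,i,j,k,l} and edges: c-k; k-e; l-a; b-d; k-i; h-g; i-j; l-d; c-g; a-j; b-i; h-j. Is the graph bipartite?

Yes

Partition the vertices as {b, f, g, j, k, l} vs {a, c, d, e, h, i}. Each listed edge has one endpoint in each part, so the graph is bipartite.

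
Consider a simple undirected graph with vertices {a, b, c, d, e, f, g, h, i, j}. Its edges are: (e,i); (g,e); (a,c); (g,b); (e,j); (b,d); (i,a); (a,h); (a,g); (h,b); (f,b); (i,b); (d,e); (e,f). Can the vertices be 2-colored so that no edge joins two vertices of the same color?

Yes

A valid 2-coloring puts {c, d, f, g, h, i, j} on one side and {a, b, e} on the other; every edge crosses between the two sides.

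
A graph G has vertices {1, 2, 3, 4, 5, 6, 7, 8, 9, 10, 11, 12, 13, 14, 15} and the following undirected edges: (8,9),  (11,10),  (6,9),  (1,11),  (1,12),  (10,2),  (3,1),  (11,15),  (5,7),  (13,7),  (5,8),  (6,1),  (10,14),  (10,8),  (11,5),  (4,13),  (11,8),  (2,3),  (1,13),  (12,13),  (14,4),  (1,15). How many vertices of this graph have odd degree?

Degrees: 1:6, 2:2, 3:2, 4:2, 5:3, 6:2, 7:2, 8:4, 9:2, 10:4, 11:5, 12:2, 13:4, 14:2, 15:2
Odd-degree vertices: 5, 11.

2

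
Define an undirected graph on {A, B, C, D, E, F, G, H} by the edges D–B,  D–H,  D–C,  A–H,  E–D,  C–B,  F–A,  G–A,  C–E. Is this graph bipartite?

No

The cycle B-C-D-B has length 3, which is odd, so the graph is not bipartite.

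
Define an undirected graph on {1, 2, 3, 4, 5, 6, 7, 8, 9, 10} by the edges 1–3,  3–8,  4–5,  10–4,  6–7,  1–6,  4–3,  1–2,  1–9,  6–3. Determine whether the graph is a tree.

No

|V| = 10, |E| = 10.
Connected but with 10 > 9 edges, so it has a cycle and is not a tree.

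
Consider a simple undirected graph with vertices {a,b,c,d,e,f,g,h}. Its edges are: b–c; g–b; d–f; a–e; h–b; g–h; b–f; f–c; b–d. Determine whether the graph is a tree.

No

The graph has 8 vertices and 9 edges.
It splits into 2 components, so it cannot be a tree.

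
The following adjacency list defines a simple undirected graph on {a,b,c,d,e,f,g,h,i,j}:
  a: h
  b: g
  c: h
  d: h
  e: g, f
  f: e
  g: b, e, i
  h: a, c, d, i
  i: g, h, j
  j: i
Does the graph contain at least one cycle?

|V| = 10, |E| = 9, number of components = 1.
A forest on 10 vertices with 1 component has exactly 9 edges, which matches — so no cycle.

No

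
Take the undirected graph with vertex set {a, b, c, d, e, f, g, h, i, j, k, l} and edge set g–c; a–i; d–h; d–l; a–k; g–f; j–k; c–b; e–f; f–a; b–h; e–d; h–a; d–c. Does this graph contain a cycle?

Yes

|V| = 12, |E| = 14, number of components = 1.
One cycle is f-g-c-b-h-d-e-f.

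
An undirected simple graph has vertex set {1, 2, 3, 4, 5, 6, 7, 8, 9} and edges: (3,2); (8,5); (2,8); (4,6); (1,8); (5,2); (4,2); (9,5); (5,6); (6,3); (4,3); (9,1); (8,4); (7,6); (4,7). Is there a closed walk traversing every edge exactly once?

Degrees: 1:2, 2:4, 3:3, 4:5, 5:4, 6:4, 7:2, 8:4, 9:2
Vertices with odd degree: 3, 4. An Eulerian circuit requires all degrees even.

No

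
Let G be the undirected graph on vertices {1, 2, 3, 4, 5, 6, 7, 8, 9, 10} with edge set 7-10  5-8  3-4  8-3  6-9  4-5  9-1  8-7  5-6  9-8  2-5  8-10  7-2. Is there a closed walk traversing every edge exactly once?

Degrees: 1:1, 2:2, 3:2, 4:2, 5:4, 6:2, 7:3, 8:5, 9:3, 10:2
1, 7, 8, 9 have odd degree; an Eulerian circuit needs every degree to be even, so none exists.

No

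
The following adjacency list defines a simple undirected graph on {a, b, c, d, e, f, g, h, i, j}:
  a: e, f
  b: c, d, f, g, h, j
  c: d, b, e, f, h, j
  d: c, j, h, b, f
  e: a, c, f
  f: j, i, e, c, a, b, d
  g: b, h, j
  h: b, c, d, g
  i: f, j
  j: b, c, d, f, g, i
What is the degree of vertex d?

Neighbors of d: b, c, f, h, j.

5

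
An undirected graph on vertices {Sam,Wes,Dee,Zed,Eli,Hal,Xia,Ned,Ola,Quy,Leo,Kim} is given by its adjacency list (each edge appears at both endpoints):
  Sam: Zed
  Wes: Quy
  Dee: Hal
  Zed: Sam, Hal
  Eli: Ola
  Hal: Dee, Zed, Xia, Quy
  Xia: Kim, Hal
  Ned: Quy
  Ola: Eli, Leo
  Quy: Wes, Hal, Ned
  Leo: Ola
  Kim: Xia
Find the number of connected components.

2

Component: {Eli, Ola, Leo}
Component: {Sam, Wes, Dee, Zed, Hal, Xia, Ned, Quy, Kim}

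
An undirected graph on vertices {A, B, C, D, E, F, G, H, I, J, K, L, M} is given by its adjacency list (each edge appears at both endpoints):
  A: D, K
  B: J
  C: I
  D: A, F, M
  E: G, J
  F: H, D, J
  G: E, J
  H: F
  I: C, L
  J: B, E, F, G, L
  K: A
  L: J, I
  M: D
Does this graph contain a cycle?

Yes

The graph has 13 vertices, 13 edges, and 1 connected component.
Since 13 > 13 - 1, a cycle must exist; for instance J-G-E-J.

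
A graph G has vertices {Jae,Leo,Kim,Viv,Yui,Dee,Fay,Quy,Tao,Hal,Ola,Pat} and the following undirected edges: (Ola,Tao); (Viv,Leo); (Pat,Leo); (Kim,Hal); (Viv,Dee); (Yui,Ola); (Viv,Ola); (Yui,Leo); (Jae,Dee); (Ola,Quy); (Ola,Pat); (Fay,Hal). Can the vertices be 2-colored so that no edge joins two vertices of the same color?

A valid 2-coloring puts {Leo, Dee, Hal, Ola} on one side and {Jae, Kim, Viv, Yui, Fay, Quy, Tao, Pat} on the other; every edge crosses between the two sides.

Yes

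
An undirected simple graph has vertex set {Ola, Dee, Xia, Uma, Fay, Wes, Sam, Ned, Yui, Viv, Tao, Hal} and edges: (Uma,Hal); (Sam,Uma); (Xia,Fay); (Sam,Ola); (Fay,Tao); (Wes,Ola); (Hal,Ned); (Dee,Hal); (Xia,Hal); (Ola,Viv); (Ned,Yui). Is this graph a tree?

Yes

The graph has 12 vertices and 11 edges.
It is connected with exactly 11 edges, hence acyclic — it is a tree.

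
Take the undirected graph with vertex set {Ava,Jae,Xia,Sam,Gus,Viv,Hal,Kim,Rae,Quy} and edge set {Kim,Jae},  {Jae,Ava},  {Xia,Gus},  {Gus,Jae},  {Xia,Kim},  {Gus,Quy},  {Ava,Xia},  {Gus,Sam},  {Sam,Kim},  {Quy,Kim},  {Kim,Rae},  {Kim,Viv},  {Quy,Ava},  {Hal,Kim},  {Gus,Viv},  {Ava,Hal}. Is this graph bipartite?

Partition the vertices as {Jae, Xia, Sam, Viv, Hal, Rae, Quy} vs {Ava, Gus, Kim}. Each listed edge has one endpoint in each part, so the graph is bipartite.

Yes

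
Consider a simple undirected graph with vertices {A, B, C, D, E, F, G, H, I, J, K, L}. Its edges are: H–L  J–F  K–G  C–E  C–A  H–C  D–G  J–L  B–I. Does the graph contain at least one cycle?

No

The graph has 12 vertices, 9 edges, and 3 connected components.
A forest on 12 vertices with 3 components has exactly 9 edges, which matches — so no cycle.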